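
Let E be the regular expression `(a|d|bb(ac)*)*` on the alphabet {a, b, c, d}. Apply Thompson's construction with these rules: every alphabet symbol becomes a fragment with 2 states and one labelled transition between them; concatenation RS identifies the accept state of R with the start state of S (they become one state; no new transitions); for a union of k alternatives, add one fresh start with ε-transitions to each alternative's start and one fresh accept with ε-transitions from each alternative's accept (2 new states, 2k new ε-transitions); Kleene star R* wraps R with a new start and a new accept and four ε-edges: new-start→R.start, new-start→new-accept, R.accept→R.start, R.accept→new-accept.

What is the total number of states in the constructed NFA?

Recursing over subexpressions:
Each of the 6 symbol leaves contributes a 2-state fragment.
  ac — 3 states
  (ac)* — 5 states
  bb(ac)* — 7 states
  a|d|bb(ac)* — 13 states
  (a|d|bb(ac)*)* — 15 states

15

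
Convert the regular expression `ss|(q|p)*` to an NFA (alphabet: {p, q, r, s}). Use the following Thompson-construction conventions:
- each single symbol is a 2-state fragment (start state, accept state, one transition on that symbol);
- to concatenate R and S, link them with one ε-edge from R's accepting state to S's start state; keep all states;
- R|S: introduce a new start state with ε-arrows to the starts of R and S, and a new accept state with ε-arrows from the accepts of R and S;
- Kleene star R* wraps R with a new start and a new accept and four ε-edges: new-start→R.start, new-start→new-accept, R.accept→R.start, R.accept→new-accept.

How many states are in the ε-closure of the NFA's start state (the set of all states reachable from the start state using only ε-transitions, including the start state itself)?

Work bottom-up. For each fragment F, track |ε-closure(F.start)| and whether F's accept lies in that closure (i.e. whether F accepts ε). A single-symbol fragment has closure size 1 and does not accept ε.
  ss : same as the first factor's closure: C = 1
  q|p : new start ε-reaches every alternative's start; none of them accept ε, so the new accept is not reached: C = 1 + 1 + 1 = 3
  (q|p)* : the star's fresh start ε-reaches both the body's start and the fresh accept: C = 2 + 3 = 5
  ss|(q|p)* : new start ε-reaches every alternative's start; at least one alternative accepts ε, so the union's new accept is reached too: C = 1 + 1 + 5 + 1 = 8

8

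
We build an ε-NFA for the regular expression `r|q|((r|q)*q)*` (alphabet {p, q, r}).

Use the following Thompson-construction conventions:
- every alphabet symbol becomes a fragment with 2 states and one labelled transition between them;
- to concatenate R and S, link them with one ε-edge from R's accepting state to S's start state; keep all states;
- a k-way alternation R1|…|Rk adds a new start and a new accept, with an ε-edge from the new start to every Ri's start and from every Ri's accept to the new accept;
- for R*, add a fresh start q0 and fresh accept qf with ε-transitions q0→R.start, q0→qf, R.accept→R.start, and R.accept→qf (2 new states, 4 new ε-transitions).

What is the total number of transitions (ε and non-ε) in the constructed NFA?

24

By structural recursion:
Each of the 5 symbol leaves contributes 1 transition (1 symbol, 0 ε).
  r|q = 6 transitions (2 symbol, 4 ε)
  (r|q)* = 10 transitions (2 symbol, 8 ε)
  (r|q)*q = 12 transitions (3 symbol, 9 ε)
  ((r|q)*q)* = 16 transitions (3 symbol, 13 ε)
  r|q|((r|q)*q)* = 24 transitions (5 symbol, 19 ε)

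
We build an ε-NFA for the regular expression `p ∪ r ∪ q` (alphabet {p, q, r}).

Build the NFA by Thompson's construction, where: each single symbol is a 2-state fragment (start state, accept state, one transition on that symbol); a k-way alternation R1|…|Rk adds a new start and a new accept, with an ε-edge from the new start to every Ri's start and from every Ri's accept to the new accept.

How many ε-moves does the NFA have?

6

Per subexpression:
Each of the 3 symbol leaves contributes 0 ε-transitions.
  p ∪ r ∪ q → 6 ε-transitions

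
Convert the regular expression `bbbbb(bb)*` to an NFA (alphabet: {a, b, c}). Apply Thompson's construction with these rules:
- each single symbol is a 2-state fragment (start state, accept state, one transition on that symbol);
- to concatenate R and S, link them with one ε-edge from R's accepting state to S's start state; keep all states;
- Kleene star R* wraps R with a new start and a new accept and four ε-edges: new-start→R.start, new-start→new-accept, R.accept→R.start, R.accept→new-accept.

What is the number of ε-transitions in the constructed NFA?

10

Recursing over subexpressions:
Each of the 7 symbol leaves contributes 0 ε-transitions.
  bb → 1 ε-transition
  (bb)* → 5 ε-transitions
  bbbbb(bb)* → 10 ε-transitions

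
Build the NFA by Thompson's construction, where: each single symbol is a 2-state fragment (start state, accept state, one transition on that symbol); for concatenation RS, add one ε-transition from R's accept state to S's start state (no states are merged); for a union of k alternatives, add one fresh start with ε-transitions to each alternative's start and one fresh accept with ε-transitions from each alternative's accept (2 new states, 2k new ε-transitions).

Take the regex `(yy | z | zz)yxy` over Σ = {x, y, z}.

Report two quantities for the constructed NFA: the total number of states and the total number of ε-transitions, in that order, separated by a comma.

Building bottom-up:
Each of the 8 symbol leaves contributes 2 states and 0 ε-transitions.
  yy : 4 states, 1 ε-transition
  zz : 4 states, 1 ε-transition
  yy | z | zz : 12 states, 8 ε-transitions
  (yy | z | zz)yxy : 18 states, 11 ε-transitions

18, 11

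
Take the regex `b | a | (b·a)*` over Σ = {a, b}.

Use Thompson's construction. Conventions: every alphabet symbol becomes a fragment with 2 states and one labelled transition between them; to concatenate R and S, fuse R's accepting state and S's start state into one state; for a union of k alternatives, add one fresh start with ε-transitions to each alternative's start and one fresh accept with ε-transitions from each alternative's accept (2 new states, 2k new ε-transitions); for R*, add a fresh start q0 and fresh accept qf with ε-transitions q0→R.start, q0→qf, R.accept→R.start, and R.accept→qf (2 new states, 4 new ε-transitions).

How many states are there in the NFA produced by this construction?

11

Per subexpression:
Each of the 4 symbol leaves contributes a 2-state fragment.
  b·a — 3 states
  (b·a)* — 5 states
  b | a | (b·a)* — 11 states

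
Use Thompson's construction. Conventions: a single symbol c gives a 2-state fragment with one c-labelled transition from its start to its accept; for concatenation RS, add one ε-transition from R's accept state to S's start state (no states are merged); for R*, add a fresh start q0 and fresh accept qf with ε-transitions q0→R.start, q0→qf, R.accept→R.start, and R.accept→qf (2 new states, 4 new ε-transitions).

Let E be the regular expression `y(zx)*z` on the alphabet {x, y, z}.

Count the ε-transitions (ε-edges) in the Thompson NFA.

7

Bottom-up over the parse tree:
Each of the 4 symbol leaves contributes 0 ε-transitions.
  zx = 1 ε-transition
  (zx)* = 5 ε-transitions
  y(zx)*z = 7 ε-transitions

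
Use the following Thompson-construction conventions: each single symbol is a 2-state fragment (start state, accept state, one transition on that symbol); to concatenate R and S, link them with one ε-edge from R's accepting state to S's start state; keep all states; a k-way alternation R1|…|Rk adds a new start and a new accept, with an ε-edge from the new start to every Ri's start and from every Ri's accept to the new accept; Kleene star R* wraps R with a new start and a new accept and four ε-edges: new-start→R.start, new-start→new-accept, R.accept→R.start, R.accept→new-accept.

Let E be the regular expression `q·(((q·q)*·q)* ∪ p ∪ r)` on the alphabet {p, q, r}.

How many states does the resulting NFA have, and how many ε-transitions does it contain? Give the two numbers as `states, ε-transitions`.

Bottom-up over the parse tree:
Each of the 6 symbol leaves contributes 2 states and 0 ε-transitions.
  q·q : 4 states, 1 ε-transition
  (q·q)* : 6 states, 5 ε-transitions
  (q·q)*·q : 8 states, 6 ε-transitions
  ((q·q)*·q)* : 10 states, 10 ε-transitions
  ((q·q)*·q)* ∪ p ∪ r : 16 states, 16 ε-transitions
  q·(((q·q)*·q)* ∪ p ∪ r) : 18 states, 17 ε-transitions

18, 17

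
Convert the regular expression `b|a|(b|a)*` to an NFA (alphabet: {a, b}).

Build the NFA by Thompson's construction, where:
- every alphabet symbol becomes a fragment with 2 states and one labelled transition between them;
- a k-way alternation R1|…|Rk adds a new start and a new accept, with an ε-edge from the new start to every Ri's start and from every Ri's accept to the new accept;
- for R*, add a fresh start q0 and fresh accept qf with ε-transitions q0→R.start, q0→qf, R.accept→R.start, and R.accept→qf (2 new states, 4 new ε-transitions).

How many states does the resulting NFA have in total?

Recursing over subexpressions:
Each of the 4 symbol leaves contributes a 2-state fragment.
  b|a = 6 states
  (b|a)* = 8 states
  b|a|(b|a)* = 14 states

14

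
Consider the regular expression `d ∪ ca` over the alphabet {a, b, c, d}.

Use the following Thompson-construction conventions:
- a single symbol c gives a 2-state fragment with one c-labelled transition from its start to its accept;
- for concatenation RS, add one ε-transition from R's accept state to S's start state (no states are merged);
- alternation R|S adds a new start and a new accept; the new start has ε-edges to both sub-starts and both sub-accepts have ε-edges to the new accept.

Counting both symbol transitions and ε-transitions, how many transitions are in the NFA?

Bottom-up over the parse tree:
Each of the 3 symbol leaves contributes 1 transition (1 symbol, 0 ε).
  ca — 3 transitions (2 symbol, 1 ε)
  d ∪ ca — 8 transitions (3 symbol, 5 ε)

8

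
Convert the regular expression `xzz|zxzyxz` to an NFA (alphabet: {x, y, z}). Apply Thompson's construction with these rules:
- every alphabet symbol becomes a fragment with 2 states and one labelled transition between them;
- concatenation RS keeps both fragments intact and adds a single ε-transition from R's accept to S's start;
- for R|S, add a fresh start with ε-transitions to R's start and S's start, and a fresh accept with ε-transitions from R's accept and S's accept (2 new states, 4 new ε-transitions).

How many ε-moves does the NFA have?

11

Per subexpression:
Each of the 9 symbol leaves contributes 0 ε-transitions.
  xzz = 2 ε-transitions
  zxzyxz = 5 ε-transitions
  xzz|zxzyxz = 11 ε-transitions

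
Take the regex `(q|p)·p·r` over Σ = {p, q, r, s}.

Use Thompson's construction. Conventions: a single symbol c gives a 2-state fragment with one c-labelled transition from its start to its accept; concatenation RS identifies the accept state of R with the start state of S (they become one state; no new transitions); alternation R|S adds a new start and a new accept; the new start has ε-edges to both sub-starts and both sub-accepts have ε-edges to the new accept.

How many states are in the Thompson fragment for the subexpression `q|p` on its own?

Fragment for `q|p`:
Each of the 2 symbol leaves contributes a 2-state fragment.
  q|p → 6 states

6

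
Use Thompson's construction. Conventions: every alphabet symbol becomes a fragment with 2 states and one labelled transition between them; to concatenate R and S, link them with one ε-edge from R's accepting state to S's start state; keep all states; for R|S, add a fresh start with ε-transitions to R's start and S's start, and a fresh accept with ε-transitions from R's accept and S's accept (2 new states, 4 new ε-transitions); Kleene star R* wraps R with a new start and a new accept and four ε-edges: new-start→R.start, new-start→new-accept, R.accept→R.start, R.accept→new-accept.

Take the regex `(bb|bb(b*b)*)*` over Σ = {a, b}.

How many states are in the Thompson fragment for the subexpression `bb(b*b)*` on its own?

12

Fragment for `bb(b*b)*`:
Each of the 4 symbol leaves contributes a 2-state fragment.
  b* — 4 states
  b*b — 6 states
  (b*b)* — 8 states
  bb(b*b)* — 12 states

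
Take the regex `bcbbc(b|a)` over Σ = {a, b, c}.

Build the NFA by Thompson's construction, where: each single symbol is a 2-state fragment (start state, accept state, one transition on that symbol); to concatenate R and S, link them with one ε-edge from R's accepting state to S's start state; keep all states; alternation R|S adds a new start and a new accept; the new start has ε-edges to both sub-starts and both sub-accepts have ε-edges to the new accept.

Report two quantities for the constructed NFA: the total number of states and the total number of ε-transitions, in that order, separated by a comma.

16, 9

Recursing over subexpressions:
Each of the 7 symbol leaves contributes 2 states and 0 ε-transitions.
  b|a → 6 states, 4 ε-transitions
  bcbbc(b|a) → 16 states, 9 ε-transitions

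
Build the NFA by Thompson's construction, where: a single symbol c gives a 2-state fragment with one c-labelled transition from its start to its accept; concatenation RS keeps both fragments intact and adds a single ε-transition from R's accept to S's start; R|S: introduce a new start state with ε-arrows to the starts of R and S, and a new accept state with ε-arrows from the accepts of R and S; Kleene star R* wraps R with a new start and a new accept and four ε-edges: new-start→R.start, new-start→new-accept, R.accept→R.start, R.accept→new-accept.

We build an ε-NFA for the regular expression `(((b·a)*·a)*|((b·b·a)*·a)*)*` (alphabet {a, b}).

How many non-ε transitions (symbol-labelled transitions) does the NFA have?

7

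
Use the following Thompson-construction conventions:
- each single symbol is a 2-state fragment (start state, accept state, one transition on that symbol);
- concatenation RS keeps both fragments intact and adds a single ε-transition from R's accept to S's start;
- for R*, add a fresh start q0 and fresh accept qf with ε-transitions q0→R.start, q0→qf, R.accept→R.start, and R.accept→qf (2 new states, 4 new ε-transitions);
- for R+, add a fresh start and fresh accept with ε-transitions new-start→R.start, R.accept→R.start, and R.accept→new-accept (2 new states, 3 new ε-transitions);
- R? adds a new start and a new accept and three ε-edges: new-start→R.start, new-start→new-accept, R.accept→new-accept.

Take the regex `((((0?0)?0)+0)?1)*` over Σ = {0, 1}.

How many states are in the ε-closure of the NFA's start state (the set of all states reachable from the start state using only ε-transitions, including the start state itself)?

Compute the ε-closure size of each fragment's start state recursively; a symbol fragment's start has no outgoing ε-edge, so its closure is just itself (size 1).
  0? — new start has ε-edges to the inner start and to the new accept, so C = 2 + 1 = 3
  0?0 — C = 3 + 1 = 4 (closure spills across the concat boundary because the left factor accepts ε)
  (0?0)? — C = 1 (new start) + 4 (body) + 1 (new accept, via ε) = 6
  (0?0)?0 — C = 6 + 1 = 7 (closure spills across the concat boundary because the left factor accepts ε)
  ((0?0)?0)+ — C = 1 + 7 = 8 (the body doesn't accept ε, so the new accept is not reached)
  ((0?0)?0)+0 — same as the first factor's closure: C = 8
  (((0?0)?0)+0)? — C = 1 (new start) + 8 (body) + 1 (new accept, via ε) = 10
  (((0?0)?0)+0)?1 — the left operand accepts ε, so the closure extends into the next operand (via the concat ε-link); C = 10 + 1 = 11
  ((((0?0)?0)+0)?1)* — the star's fresh start ε-reaches both the body's start and the fresh accept: C = 2 + 11 = 13

13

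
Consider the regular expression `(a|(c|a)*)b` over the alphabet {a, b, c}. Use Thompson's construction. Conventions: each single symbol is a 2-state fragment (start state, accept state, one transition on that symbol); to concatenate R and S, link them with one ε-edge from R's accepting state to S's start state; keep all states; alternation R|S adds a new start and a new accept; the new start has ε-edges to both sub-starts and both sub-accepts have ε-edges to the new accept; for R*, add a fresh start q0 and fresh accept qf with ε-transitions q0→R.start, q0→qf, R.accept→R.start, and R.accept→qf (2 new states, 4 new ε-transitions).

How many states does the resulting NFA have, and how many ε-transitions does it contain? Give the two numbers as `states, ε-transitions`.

By structural recursion:
Each of the 4 symbol leaves contributes 2 states and 0 ε-transitions.
  c|a → 6 states, 4 ε-transitions
  (c|a)* → 8 states, 8 ε-transitions
  a|(c|a)* → 12 states, 12 ε-transitions
  (a|(c|a)*)b → 14 states, 13 ε-transitions

14, 13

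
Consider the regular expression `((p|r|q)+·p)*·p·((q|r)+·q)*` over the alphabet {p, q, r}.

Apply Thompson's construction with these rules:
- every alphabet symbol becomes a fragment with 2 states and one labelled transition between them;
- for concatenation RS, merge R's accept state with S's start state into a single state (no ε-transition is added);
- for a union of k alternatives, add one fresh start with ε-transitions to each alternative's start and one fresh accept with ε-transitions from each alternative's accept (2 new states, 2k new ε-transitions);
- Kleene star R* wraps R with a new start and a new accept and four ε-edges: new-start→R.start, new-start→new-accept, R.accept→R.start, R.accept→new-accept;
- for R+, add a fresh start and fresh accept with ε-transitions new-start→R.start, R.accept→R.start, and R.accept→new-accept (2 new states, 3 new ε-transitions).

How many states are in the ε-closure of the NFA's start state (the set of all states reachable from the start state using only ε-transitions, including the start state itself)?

7

Work bottom-up. For each fragment F, track |ε-closure(F.start)| and whether F's accept lies in that closure (i.e. whether F accepts ε). A single-symbol fragment has closure size 1 and does not accept ε.
  p|r|q — |ε-closure| = 1 + 1 + 1 + 1 = 4 (the new accept is not ε-reachable since no branch accepts ε)
  (p|r|q)+ — new start ε-reaches only the body's start; the new accept needs a symbol first: |ε-closure| = 1 + 4 = 5
  (p|r|q)+·p — same as the first factor's closure: |ε-closure| = 5
  ((p|r|q)+·p)* — new start has ε-edges to the inner start and to the new accept, so |ε-closure| = 2 + 5 = 7
  q|r — new start ε-reaches every alternative's start; none of them accept ε, so the new accept is not reached: |ε-closure| = 1 + 1 + 1 = 3
  (q|r)+ — |ε-closure| = 1 + 3 = 4 (the body doesn't accept ε, so the new accept is not reached)
  (q|r)+·q — |ε-closure| equals the left operand's closure size = 4 (its accept is not ε-reachable, so the closure stops there)
  ((q|r)+·q)* — new start has ε-edges to the inner start and to the new accept, so |ε-closure| = 2 + 4 = 6
  ((p|r|q)+·p)*·p·((q|r)+·q)* — |ε-closure| = 7 + (1−1) = 7 (closure spills across the concat boundary because the left factor accepts ε)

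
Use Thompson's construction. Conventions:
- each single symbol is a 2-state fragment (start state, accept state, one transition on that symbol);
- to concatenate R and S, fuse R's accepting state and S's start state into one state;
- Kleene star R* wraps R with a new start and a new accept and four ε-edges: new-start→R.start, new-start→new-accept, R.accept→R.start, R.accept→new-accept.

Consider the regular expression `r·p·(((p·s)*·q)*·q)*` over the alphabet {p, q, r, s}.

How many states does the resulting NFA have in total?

13

Recursing over subexpressions:
Each of the 6 symbol leaves contributes a 2-state fragment.
  p·s : 3 states
  (p·s)* : 5 states
  (p·s)*·q : 6 states
  ((p·s)*·q)* : 8 states
  ((p·s)*·q)*·q : 9 states
  (((p·s)*·q)*·q)* : 11 states
  r·p·(((p·s)*·q)*·q)* : 13 states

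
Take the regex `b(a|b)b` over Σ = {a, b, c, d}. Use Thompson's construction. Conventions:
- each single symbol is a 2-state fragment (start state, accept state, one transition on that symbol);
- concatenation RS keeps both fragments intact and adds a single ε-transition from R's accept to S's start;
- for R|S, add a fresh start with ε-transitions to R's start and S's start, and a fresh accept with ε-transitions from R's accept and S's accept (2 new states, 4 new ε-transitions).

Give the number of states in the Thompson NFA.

Building bottom-up:
Each of the 4 symbol leaves contributes a 2-state fragment.
  a|b = 6 states
  b(a|b)b = 10 states

10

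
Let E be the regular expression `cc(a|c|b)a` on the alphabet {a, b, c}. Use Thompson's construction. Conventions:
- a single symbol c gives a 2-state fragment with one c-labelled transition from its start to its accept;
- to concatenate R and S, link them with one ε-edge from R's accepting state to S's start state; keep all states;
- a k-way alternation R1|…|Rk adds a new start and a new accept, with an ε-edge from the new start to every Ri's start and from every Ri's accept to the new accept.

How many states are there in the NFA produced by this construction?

14

Per subexpression:
Each of the 6 symbol leaves contributes a 2-state fragment.
  a|c|b — 8 states
  cc(a|c|b)a — 14 states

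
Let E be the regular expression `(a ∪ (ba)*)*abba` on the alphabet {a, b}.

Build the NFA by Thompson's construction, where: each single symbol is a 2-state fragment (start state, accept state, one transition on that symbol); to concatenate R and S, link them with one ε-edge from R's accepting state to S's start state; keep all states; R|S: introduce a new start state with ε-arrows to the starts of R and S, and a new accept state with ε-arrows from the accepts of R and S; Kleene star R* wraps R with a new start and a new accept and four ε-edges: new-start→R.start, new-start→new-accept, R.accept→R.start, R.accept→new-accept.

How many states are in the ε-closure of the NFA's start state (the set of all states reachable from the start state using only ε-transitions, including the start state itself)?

Let C(F) = |ε-closure(F.start)| within fragment F, and note whether F accepts ε. Symbol fragments have C = 1 and do not accept ε. Then:
  ba → same as the first factor's closure: C = 1
  (ba)* → the star's fresh start ε-reaches both the body's start and the fresh accept: C = 2 + 1 = 3
  a ∪ (ba)* → C = 1 (new start) + (1 + 3) + 1 (new accept, since some branch ε-reaches its own accept) = 6
  (a ∪ (ba)*)* → the star's fresh start ε-reaches both the body's start and the fresh accept: C = 2 + 6 = 8
  (a ∪ (ba)*)*abba → the left operand accepts ε, so the closure extends into the next operand (via the concat ε-link); C = 8 + 1 = 9

9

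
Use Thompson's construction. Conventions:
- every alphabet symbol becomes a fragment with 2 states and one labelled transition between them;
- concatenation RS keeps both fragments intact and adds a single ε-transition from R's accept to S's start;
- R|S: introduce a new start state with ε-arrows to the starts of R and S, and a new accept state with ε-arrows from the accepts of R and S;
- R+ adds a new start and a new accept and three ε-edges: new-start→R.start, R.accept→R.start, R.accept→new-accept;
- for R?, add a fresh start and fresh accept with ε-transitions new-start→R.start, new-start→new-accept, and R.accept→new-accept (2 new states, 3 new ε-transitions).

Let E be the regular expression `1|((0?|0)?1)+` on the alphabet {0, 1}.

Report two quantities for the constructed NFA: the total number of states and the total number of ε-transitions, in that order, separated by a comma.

Recursing over subexpressions:
Each of the 4 symbol leaves contributes 2 states and 0 ε-transitions.
  0? = 4 states, 3 ε-transitions
  0?|0 = 8 states, 7 ε-transitions
  (0?|0)? = 10 states, 10 ε-transitions
  (0?|0)?1 = 12 states, 11 ε-transitions
  ((0?|0)?1)+ = 14 states, 14 ε-transitions
  1|((0?|0)?1)+ = 18 states, 18 ε-transitions

18, 18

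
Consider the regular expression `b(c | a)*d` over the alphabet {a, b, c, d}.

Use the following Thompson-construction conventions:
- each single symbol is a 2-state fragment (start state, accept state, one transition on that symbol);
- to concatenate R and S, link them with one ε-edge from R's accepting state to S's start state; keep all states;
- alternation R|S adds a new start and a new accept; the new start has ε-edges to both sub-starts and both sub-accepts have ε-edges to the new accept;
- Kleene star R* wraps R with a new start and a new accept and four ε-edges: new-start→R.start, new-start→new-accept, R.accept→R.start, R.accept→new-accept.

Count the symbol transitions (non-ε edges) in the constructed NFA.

By structural recursion:
Each of the 4 symbol leaves contributes exactly 1 symbol transition.
  c | a — 2 symbol transitions
  (c | a)* — 2 symbol transitions
  b(c | a)*d — 4 symbol transitions

4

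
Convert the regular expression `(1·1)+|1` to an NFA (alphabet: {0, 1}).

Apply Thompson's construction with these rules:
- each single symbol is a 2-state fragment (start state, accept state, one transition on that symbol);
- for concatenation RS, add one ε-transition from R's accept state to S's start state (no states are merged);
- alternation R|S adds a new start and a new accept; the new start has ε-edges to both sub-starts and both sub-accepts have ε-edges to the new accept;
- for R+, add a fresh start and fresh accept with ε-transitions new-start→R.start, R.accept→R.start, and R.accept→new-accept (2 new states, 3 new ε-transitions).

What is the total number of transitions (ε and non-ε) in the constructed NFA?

11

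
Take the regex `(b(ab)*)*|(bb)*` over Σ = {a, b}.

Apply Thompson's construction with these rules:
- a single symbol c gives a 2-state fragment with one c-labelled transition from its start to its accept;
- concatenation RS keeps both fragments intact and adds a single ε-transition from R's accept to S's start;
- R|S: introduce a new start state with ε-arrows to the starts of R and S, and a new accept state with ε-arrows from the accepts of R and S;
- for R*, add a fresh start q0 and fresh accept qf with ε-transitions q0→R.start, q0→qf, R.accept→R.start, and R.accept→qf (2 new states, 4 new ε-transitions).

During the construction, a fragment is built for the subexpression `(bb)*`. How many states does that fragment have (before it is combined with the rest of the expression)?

Fragment for `(bb)*`:
Each of the 2 symbol leaves contributes a 2-state fragment.
  bb → 4 states
  (bb)* → 6 states

6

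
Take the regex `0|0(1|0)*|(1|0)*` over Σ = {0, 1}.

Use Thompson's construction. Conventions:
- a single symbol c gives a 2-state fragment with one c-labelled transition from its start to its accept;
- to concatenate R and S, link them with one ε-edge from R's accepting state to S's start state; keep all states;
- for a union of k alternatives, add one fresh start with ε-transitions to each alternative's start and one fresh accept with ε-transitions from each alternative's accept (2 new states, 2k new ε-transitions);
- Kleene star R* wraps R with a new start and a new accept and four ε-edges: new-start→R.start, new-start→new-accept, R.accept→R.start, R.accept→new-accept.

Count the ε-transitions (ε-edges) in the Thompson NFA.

23

Recursing over subexpressions:
Each of the 6 symbol leaves contributes 0 ε-transitions.
  1|0 : 4 ε-transitions
  (1|0)* : 8 ε-transitions
  0(1|0)* : 9 ε-transitions
  1|0 : 4 ε-transitions
  (1|0)* : 8 ε-transitions
  0|0(1|0)*|(1|0)* : 23 ε-transitions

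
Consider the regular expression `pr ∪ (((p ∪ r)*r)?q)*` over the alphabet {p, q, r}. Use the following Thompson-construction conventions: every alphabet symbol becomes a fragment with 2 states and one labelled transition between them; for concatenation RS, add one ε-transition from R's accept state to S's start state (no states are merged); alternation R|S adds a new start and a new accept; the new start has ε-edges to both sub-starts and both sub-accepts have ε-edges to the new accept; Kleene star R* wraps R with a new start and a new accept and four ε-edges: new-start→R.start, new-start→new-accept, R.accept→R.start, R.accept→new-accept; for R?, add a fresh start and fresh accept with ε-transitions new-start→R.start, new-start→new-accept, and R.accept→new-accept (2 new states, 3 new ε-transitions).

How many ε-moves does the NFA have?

Per subexpression:
Each of the 6 symbol leaves contributes 0 ε-transitions.
  pr → 1 ε-transition
  p ∪ r → 4 ε-transitions
  (p ∪ r)* → 8 ε-transitions
  (p ∪ r)*r → 9 ε-transitions
  ((p ∪ r)*r)? → 12 ε-transitions
  ((p ∪ r)*r)?q → 13 ε-transitions
  (((p ∪ r)*r)?q)* → 17 ε-transitions
  pr ∪ (((p ∪ r)*r)?q)* → 22 ε-transitions

22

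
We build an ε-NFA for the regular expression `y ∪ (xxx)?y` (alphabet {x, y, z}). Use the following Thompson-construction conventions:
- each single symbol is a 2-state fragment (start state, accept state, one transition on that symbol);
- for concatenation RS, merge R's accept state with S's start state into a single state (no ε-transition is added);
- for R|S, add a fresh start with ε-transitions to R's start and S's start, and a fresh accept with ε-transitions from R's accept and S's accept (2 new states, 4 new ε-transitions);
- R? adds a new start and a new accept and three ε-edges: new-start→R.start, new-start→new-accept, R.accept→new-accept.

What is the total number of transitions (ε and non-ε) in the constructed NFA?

Recursing over subexpressions:
Each of the 5 symbol leaves contributes 1 transition (1 symbol, 0 ε).
  xxx : 3 transitions (3 symbol, 0 ε)
  (xxx)? : 6 transitions (3 symbol, 3 ε)
  (xxx)?y : 7 transitions (4 symbol, 3 ε)
  y ∪ (xxx)?y : 12 transitions (5 symbol, 7 ε)

12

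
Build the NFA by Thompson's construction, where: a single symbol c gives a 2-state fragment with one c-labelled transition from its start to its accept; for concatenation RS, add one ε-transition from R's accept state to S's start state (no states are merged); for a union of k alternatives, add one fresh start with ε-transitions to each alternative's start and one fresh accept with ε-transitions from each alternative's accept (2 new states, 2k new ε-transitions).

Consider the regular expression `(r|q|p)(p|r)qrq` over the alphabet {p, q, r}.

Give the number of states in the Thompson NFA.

Bottom-up over the parse tree:
Each of the 8 symbol leaves contributes a 2-state fragment.
  r|q|p — 8 states
  p|r — 6 states
  (r|q|p)(p|r)qrq — 20 states

20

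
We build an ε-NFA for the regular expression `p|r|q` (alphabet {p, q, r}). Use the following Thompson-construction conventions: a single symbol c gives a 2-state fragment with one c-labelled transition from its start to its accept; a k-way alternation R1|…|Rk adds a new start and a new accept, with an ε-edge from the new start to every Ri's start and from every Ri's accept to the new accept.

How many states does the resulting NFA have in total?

8

Per subexpression:
Each of the 3 symbol leaves contributes a 2-state fragment.
  p|r|q → 8 states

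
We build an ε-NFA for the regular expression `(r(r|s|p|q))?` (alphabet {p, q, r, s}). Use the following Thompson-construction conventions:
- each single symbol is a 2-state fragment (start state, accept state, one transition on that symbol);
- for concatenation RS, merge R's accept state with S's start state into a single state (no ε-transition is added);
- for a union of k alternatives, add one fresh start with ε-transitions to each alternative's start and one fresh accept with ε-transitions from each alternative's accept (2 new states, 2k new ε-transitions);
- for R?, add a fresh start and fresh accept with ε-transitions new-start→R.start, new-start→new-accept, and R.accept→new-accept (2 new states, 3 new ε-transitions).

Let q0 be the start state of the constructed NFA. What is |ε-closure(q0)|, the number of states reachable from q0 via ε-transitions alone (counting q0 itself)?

Let C(F) = |ε-closure(F.start)| within fragment F, and note whether F accepts ε. Symbol fragments have C = 1 and do not accept ε. Then:
  r|s|p|q → |ε-closure| = 1 + 1 + 1 + 1 + 1 = 5 (the new accept is not ε-reachable since no branch accepts ε)
  r(r|s|p|q) → same as the first factor's closure: |ε-closure| = 1
  (r(r|s|p|q))? → new start has ε-edges to the inner start and to the new accept, so |ε-closure| = 2 + 1 = 3

3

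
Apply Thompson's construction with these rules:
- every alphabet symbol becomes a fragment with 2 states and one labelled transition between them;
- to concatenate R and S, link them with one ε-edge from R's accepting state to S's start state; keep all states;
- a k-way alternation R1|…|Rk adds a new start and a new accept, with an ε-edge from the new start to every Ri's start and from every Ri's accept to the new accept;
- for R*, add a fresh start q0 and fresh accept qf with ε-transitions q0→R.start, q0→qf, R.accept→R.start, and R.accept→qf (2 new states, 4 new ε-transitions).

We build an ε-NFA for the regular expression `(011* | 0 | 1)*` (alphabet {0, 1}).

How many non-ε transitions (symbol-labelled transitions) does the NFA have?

5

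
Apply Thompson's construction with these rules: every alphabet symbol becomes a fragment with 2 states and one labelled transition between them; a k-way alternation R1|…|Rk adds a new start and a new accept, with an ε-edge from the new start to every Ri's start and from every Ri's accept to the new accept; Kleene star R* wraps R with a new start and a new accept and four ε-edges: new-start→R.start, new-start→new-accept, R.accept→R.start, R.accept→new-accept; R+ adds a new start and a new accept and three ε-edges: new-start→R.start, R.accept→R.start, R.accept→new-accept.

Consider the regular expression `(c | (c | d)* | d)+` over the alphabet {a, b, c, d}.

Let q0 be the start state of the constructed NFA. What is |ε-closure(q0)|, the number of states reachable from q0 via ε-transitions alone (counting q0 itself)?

Work bottom-up. For each fragment F, track |ε-closure(F.start)| and whether F's accept lies in that closure (i.e. whether F accepts ε). A single-symbol fragment has closure size 1 and does not accept ε.
  c | d : new start ε-reaches every alternative's start; none of them accept ε, so the new accept is not reached: C = 1 + 1 + 1 = 3
  (c | d)* : the star's fresh start ε-reaches both the body's start and the fresh accept: C = 2 + 3 = 5
  c | (c | d)* | d : new start ε-reaches every alternative's start; at least one alternative accepts ε, so the union's new accept is reached too: C = 1 + 1 + 5 + 1 + 1 = 9
  (c | (c | d)* | d)+ : C = 1 + 9 + 1 (new accept, reached because the body accepts ε) = 11

11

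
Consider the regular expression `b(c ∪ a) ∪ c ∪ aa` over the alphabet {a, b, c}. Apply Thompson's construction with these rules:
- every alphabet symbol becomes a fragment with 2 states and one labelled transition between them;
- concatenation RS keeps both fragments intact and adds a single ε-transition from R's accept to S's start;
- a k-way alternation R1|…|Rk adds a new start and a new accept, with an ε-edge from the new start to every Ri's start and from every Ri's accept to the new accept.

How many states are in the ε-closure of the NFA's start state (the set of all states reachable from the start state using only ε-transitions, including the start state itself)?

4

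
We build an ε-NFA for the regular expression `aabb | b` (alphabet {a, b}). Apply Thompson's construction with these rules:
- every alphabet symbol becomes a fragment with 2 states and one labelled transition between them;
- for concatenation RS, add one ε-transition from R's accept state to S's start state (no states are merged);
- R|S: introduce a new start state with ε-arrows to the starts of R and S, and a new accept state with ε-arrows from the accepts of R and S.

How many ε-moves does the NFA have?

Building bottom-up:
Each of the 5 symbol leaves contributes 0 ε-transitions.
  aabb : 3 ε-transitions
  aabb | b : 7 ε-transitions

7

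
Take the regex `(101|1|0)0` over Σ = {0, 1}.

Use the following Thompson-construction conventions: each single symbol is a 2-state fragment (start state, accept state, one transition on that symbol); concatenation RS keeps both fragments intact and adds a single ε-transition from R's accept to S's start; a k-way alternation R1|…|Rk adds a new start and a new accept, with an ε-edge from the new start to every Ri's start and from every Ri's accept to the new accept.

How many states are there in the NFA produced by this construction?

Per subexpression:
Each of the 6 symbol leaves contributes a 2-state fragment.
  101 → 6 states
  101|1|0 → 12 states
  (101|1|0)0 → 14 states

14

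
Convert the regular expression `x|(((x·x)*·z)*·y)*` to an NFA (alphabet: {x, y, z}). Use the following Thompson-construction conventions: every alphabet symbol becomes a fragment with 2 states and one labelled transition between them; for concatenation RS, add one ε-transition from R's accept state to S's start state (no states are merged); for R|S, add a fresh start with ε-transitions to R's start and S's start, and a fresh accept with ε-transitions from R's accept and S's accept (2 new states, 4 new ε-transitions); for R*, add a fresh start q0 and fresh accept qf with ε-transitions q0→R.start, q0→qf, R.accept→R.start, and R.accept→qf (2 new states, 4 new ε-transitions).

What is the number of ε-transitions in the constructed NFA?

19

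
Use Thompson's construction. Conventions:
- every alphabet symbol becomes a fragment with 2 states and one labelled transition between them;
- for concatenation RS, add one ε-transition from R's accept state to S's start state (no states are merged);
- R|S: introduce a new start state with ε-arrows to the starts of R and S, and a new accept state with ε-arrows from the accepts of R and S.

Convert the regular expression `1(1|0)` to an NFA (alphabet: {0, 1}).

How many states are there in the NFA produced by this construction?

8

By structural recursion:
Each of the 3 symbol leaves contributes a 2-state fragment.
  1|0 : 6 states
  1(1|0) : 8 states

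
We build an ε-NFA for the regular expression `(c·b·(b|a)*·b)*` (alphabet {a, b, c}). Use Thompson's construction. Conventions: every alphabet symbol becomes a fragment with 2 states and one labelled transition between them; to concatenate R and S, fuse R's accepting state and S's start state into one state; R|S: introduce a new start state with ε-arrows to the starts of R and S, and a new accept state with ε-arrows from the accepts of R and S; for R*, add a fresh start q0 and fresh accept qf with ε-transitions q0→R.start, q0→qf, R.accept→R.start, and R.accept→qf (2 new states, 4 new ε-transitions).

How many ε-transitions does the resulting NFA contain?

12

Bottom-up over the parse tree:
Each of the 5 symbol leaves contributes 0 ε-transitions.
  b|a — 4 ε-transitions
  (b|a)* — 8 ε-transitions
  c·b·(b|a)*·b — 8 ε-transitions
  (c·b·(b|a)*·b)* — 12 ε-transitions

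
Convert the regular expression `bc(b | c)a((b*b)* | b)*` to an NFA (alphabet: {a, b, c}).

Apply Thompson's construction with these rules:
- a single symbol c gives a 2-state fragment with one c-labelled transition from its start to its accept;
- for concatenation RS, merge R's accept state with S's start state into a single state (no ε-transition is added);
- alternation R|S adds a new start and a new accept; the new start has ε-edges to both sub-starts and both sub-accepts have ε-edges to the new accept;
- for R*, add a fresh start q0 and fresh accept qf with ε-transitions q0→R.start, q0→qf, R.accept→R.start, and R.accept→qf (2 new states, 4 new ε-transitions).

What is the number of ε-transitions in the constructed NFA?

20

Recursing over subexpressions:
Each of the 8 symbol leaves contributes 0 ε-transitions.
  b | c — 4 ε-transitions
  b* — 4 ε-transitions
  b*b — 4 ε-transitions
  (b*b)* — 8 ε-transitions
  (b*b)* | b — 12 ε-transitions
  ((b*b)* | b)* — 16 ε-transitions
  bc(b | c)a((b*b)* | b)* — 20 ε-transitions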